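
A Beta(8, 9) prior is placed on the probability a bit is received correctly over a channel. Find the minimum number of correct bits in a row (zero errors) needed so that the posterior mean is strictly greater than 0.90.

After k correct bits and 0 errors the posterior is Beta(8+k, 9), with mean (8+k)/(8+9+k).
Set (8+k)/(17+k) > 0.90 and solve: k > (0.90·17 − 8)/(1 − 0.90) = 73.000.
The smallest integer exceeding 73.000 is 74.

k = 74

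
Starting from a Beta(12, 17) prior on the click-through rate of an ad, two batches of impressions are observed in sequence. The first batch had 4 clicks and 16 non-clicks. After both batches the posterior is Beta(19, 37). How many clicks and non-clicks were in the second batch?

3 clicks and 4 non-clicks

Sequential conjugate updates are equivalent to a single update on the pooled data, so total successes = posterior α − prior α and total failures = posterior β − prior β.
Total across both batches: 19−12=7 clicks, 37−17=20 non-clicks.
Subtract the first batch: 7−4=3 clicks and 20−16=4 non-clicks.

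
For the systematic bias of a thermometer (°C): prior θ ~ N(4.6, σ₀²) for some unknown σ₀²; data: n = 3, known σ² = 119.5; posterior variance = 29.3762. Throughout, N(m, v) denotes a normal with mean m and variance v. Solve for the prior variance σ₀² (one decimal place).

σ₀² = 111.9

Posterior precision equals prior precision plus data precision: 1/σ_n² = 1/σ₀² + n/σ².
So 1/σ₀² = 1/29.3762 − 3/119.5 = 0.034041 − 0.025105 = 0.008936.
Hence σ₀² = 1/0.008936 ≈ 111.9.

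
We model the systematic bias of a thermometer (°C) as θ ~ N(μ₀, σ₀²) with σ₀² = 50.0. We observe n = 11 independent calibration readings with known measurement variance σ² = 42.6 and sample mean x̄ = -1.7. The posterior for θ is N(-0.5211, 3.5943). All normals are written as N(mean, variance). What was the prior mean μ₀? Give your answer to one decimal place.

The posterior mean is a precision-weighted average: μ_n = (τ₀μ₀ + τ_data·x̄)/(τ₀+τ_data), with τ₀=1/σ₀² and τ_data=n/σ².
Here τ₀ = 1/50.0 = 0.020000 and τ_data = 11/42.6 = 0.258216, so τ_n = 0.278216.
Rearranging for μ₀: μ₀ = (μ_n·τ_n − τ_data·x̄)/τ₀ = (-0.5211·0.278216 − 0.258216·-1.7) / 0.020000 = 0.293989/0.020000 ≈ 14.7.

μ₀ = 14.7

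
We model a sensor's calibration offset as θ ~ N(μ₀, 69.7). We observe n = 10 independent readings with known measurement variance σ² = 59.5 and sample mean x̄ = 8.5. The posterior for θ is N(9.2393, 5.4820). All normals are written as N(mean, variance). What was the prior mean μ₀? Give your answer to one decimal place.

μ₀ = 17.9

With known observation variance, the Normal–Normal posterior has precision τ_n = τ₀ + n/σ² and mean μ_n = (τ₀μ₀ + (n/σ²)x̄)/τ_n.
Here τ₀ = 1/69.7 = 0.014347 and τ_data = 10/59.5 = 0.168067, so τ_n = 0.182414.
Rearranging for μ₀: μ₀ = (μ_n·τ_n − τ_data·x̄)/τ₀ = (9.2393·0.182414 − 0.168067·8.5) / 0.014347 = 0.256808/0.014347 ≈ 17.9.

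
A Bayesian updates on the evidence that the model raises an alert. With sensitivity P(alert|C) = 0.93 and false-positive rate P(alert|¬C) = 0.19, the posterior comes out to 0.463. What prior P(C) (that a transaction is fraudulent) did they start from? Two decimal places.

Bayes' rule in odds form gives O(C|E) = O(C)·[P(E|C)/P(E|¬C)], hence O(C) = O(C|E)/LR.
Posterior odds = 0.463/(1−0.463) = 0.8622. LR = 0.93/0.19 = 4.8947.
Prior odds = 0.8622/4.8947 = 0.1761, so P(C) = 0.1761/(1+0.1761) ≈ 0.15.

P(C) = 0.15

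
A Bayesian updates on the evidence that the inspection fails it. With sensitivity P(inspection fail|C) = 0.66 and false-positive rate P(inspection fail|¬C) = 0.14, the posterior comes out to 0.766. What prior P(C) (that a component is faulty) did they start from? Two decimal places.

P(C) = 0.41

In odds form, posterior odds = prior odds × likelihood ratio, so prior odds = posterior odds ÷ LR.
Posterior odds = 0.766/(1−0.766) = 3.2735. LR = 0.66/0.14 = 4.7143.
Prior odds = 3.2735/4.7143 = 0.6944, so P(C) = 0.6944/(1+0.6944) ≈ 0.41.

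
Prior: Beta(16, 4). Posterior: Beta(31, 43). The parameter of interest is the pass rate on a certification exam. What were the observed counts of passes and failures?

Beta is conjugate to the binomial likelihood: posterior = Beta(α+s, β+f).
So s = 31 − 16 = 15 and f = 43 − 4 = 39.

15 passes and 39 failures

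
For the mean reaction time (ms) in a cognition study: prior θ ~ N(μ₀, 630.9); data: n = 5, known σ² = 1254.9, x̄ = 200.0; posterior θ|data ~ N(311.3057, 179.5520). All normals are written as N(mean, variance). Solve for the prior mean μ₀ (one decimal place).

μ₀ = 591.1

The posterior mean is a precision-weighted average: μ_n = (τ₀μ₀ + τ_data·x̄)/(τ₀+τ_data), with τ₀=1/σ₀² and τ_data=n/σ².
Here τ₀ = 1/630.9 = 0.001585 and τ_data = 5/1254.9 = 0.003984, so τ_n = 0.005569.
Rearranging for μ₀: μ₀ = (μ_n·τ_n − τ_data·x̄)/τ₀ = (311.3057·0.005569 − 0.003984·200.0) / 0.001585 = 0.936861/0.001585 ≈ 591.1.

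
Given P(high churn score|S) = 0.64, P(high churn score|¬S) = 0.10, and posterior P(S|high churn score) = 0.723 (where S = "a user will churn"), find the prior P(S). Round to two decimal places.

Bayes' rule in odds form gives O(S|E) = O(S)·[P(E|S)/P(E|¬S)], hence O(S) = O(S|E)/LR.
Posterior odds = 0.723/(1−0.723) = 2.6101. LR = 0.64/0.10 = 6.4000.
Prior odds = 2.6101/6.4000 = 0.4078, so P(S) = 0.4078/(1+0.4078) ≈ 0.29.

P(S) = 0.29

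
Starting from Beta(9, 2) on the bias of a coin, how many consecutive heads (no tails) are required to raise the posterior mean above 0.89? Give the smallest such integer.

k = 8

After k heads and 0 tails the posterior is Beta(9+k, 2), with mean (9+k)/(9+2+k).
Set (9+k)/(11+k) > 0.89 and solve: k > (0.89·11 − 9)/(1 − 0.89) = 7.182.
The smallest integer exceeding 7.182 is 8, and checking k=8: (17)/(19) = 0.8947 > 0.89.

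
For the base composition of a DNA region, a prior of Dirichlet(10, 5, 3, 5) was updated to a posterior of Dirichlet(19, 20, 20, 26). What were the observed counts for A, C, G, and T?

counts (9, 15, 17, 21)

For a Dirichlet(α) prior with multinomial counts c, the posterior is Dirichlet(α + c) componentwise.
Counts are posterior − prior componentwise: 19−10=9, 20−5=15, 20−3=17, 26−5=21.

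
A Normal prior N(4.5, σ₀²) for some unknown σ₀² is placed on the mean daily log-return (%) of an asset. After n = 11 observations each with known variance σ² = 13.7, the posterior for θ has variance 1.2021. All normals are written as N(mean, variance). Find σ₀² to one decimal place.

For the Normal–Normal model with known σ², precisions add: τ_n = τ₀ + n/σ².
So 1/σ₀² = 1/1.2021 − 11/13.7 = 0.831878 − 0.802920 = 0.028958.
Hence σ₀² = 1/0.028958 ≈ 34.5.

σ₀² = 34.5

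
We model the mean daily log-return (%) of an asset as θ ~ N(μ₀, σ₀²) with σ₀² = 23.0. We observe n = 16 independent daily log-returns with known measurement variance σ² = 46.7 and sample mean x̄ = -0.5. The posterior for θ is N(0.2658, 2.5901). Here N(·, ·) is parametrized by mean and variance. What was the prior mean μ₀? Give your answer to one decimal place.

μ₀ = 6.3

With known observation variance, the Normal–Normal posterior has precision τ_n = τ₀ + n/σ² and mean μ_n = (τ₀μ₀ + (n/σ²)x̄)/τ_n.
Here τ₀ = 1/23.0 = 0.043478 and τ_data = 16/46.7 = 0.342612, so τ_n = 0.386090.
Rearranging for μ₀: μ₀ = (μ_n·τ_n − τ_data·x̄)/τ₀ = (0.2658·0.386090 − 0.342612·-0.5) / 0.043478 = 0.273929/0.043478 ≈ 6.3.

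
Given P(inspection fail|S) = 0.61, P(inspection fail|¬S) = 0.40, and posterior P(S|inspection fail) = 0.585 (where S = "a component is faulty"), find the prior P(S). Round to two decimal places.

P(S) = 0.48

In odds form, posterior odds = prior odds × likelihood ratio, so prior odds = posterior odds ÷ LR.
Posterior odds = 0.585/(1−0.585) = 1.4096. LR = 0.61/0.40 = 1.5250.
Prior odds = 1.4096/1.5250 = 0.9243, so P(S) = 0.9243/(1+0.9243) ≈ 0.48.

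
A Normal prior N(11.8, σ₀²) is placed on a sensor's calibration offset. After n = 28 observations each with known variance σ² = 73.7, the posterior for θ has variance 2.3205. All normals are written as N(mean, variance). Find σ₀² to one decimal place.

Posterior precision equals prior precision plus data precision: 1/σ_n² = 1/σ₀² + n/σ².
So 1/σ₀² = 1/2.3205 − 28/73.7 = 0.430942 − 0.379919 = 0.051023.
Hence σ₀² = 1/0.051023 ≈ 19.6.

σ₀² = 19.6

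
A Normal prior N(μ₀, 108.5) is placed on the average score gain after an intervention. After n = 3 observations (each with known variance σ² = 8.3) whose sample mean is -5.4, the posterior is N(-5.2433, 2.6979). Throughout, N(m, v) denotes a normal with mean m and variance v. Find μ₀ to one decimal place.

μ₀ = 0.9

The posterior mean is a precision-weighted average: μ_n = (τ₀μ₀ + τ_data·x̄)/(τ₀+τ_data), with τ₀=1/σ₀² and τ_data=n/σ².
Here τ₀ = 1/108.5 = 0.009217 and τ_data = 3/8.3 = 0.361446, so τ_n = 0.370663.
Rearranging for μ₀: μ₀ = (μ_n·τ_n − τ_data·x̄)/τ₀ = (-5.2433·0.370663 − 0.361446·-5.4) / 0.009217 = 0.008311/0.009217 ≈ 0.9.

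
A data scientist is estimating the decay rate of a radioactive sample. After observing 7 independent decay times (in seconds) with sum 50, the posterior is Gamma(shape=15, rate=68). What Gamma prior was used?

For an exponential likelihood with a Gamma(α, β) prior on the rate, n observations with total T give posterior Gamma(α+n, β+T).
So α = 15 − 7 = 8 and β = 68 − 50 = 18.

Gamma(shape=8, rate=18)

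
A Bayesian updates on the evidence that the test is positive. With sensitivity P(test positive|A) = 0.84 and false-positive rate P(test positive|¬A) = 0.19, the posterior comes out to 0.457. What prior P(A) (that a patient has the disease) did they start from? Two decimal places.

P(A) = 0.16

Bayes' rule in odds form gives O(A|E) = O(A)·[P(E|A)/P(E|¬A)], hence O(A) = O(A|E)/LR.
Posterior odds = 0.457/(1−0.457) = 0.8416. LR = 0.84/0.19 = 4.4211.
Prior odds = 0.8416/4.4211 = 0.1904, so P(A) = 0.1904/(1+0.1904) ≈ 0.16.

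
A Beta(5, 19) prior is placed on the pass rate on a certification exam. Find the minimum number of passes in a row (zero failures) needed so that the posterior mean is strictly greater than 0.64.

After k passes and 0 failures the posterior is Beta(5+k, 19), with mean (5+k)/(5+19+k).
Set (5+k)/(24+k) > 0.64 and solve: k > (0.64·24 − 5)/(1 − 0.64) = 28.778.
The smallest integer exceeding 28.778 is 29, and checking k=29: (34)/(53) = 0.6415 > 0.64.

k = 29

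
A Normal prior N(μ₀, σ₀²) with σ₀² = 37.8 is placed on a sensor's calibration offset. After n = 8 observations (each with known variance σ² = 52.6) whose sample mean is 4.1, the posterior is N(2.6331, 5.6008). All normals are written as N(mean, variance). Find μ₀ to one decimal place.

With known observation variance, the Normal–Normal posterior has precision τ_n = τ₀ + n/σ² and mean μ_n = (τ₀μ₀ + (n/σ²)x̄)/τ_n.
Here τ₀ = 1/37.8 = 0.026455 and τ_data = 8/52.6 = 0.152091, so τ_n = 0.178546.
Rearranging for μ₀: μ₀ = (μ_n·τ_n − τ_data·x̄)/τ₀ = (2.6331·0.178546 − 0.152091·4.1) / 0.026455 = -0.153444/0.026455 ≈ -5.8.

μ₀ = -5.8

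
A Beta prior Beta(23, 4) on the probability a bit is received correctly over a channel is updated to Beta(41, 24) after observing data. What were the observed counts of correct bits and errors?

A Beta(α, β) prior with s successes and f failures in binomial data gives a Beta(α+s, β+f) posterior.
So s = 41 − 23 = 18 and f = 24 − 4 = 20.

18 correct bits and 20 errors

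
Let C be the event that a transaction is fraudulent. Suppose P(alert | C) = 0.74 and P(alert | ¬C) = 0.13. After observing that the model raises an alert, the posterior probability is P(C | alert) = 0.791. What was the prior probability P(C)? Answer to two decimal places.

P(C) = 0.40

In odds form, posterior odds = prior odds × likelihood ratio, so prior odds = posterior odds ÷ LR.
Posterior odds = 0.791/(1−0.791) = 3.7847. LR = 0.74/0.13 = 5.6923.
Prior odds = 3.7847/5.6923 = 0.6649, so P(C) = 0.6649/(1+0.6649) ≈ 0.40.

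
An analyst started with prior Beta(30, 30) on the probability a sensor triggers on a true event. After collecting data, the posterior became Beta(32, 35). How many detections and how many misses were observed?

A Beta(α, β) prior with s successes and f failures in binomial data gives a Beta(α+s, β+f) posterior.
So s = 32 − 30 = 2 and f = 35 − 30 = 5.

2 detections and 5 misses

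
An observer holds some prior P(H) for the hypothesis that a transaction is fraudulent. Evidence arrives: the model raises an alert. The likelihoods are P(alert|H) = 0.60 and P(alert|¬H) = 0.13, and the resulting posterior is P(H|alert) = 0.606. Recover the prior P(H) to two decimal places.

In odds form, posterior odds = prior odds × likelihood ratio, so prior odds = posterior odds ÷ LR.
Posterior odds = 0.606/(1−0.606) = 1.5381. LR = 0.60/0.13 = 4.6154.
Prior odds = 1.5381/4.6154 = 0.3333, so P(H) = 0.3333/(1+0.3333) ≈ 0.25.

P(H) = 0.25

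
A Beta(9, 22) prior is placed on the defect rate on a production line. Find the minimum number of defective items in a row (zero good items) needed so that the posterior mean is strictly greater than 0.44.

After k defective items and 0 good items the posterior is Beta(9+k, 22), with mean (9+k)/(9+22+k).
Set (9+k)/(31+k) > 0.44 and solve: k > (0.44·31 − 9)/(1 − 0.44) = 8.286.
The smallest integer exceeding 8.286 is 9, and checking k=9: (18)/(40) = 0.4500 > 0.44.

k = 9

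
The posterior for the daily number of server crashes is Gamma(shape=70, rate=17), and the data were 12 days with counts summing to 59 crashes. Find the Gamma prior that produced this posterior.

A Gamma(α, β) prior (rate parametrization) on a Poisson rate with n observations summing to S gives posterior Gamma(α+S, β+n).
So α = 70 − 59 = 11 and β = 17 − 12 = 5.

Gamma(shape=11, rate=5)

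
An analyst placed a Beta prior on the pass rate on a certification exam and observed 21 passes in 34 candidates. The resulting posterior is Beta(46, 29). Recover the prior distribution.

Beta(25, 16)

Beta is conjugate to the binomial likelihood: posterior = Beta(a+s, b+f).
So a = 46 − 21 = 25 and b = 29 − 13 = 16.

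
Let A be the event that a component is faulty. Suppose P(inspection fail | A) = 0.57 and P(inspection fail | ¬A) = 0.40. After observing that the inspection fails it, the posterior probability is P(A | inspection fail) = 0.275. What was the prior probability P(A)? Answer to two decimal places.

P(A) = 0.21

In odds form, posterior odds = prior odds × likelihood ratio, so prior odds = posterior odds ÷ LR.
Posterior odds = 0.275/(1−0.275) = 0.3793. LR = 0.57/0.40 = 1.4250.
Prior odds = 0.3793/1.4250 = 0.2662, so P(A) = 0.2662/(1+0.2662) ≈ 0.21.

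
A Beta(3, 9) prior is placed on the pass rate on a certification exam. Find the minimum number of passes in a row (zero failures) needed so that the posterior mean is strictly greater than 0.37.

After k passes and 0 failures the posterior is Beta(3+k, 9), with mean (3+k)/(3+9+k).
Set (3+k)/(12+k) > 0.37 and solve: k > (0.37·12 − 3)/(1 − 0.37) = 2.286.
The smallest integer exceeding 2.286 is 3, and checking k=3: (6)/(15) = 0.4000 > 0.37.

k = 3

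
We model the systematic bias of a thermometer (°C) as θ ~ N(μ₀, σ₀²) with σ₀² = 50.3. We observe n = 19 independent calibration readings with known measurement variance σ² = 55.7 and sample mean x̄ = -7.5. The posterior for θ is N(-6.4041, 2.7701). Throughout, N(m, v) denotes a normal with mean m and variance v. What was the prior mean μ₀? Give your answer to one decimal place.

μ₀ = 12.4

The posterior mean is a precision-weighted average: μ_n = (τ₀μ₀ + τ_data·x̄)/(τ₀+τ_data), with τ₀=1/σ₀² and τ_data=n/σ².
Here τ₀ = 1/50.3 = 0.019881 and τ_data = 19/55.7 = 0.341113, so τ_n = 0.360994.
Rearranging for μ₀: μ₀ = (μ_n·τ_n − τ_data·x̄)/τ₀ = (-6.4041·0.360994 − 0.341113·-7.5) / 0.019881 = 0.246506/0.019881 ≈ 12.4.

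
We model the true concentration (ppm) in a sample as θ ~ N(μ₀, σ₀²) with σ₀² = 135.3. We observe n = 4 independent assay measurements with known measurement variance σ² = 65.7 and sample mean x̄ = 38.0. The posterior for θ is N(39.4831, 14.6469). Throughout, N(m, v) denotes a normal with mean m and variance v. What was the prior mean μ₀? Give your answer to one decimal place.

With known observation variance, the Normal–Normal posterior has precision τ_n = τ₀ + n/σ² and mean μ_n = (τ₀μ₀ + (n/σ²)x̄)/τ_n.
Here τ₀ = 1/135.3 = 0.007391 and τ_data = 4/65.7 = 0.060883, so τ_n = 0.068274.
Rearranging for μ₀: μ₀ = (μ_n·τ_n − τ_data·x̄)/τ₀ = (39.4831·0.068274 − 0.060883·38.0) / 0.007391 = 0.382115/0.007391 ≈ 51.7.

μ₀ = 51.7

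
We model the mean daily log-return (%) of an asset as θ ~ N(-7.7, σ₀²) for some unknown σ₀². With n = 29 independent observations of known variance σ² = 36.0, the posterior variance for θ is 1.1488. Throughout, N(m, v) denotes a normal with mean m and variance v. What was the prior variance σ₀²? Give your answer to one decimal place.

σ₀² = 15.4

Posterior precision equals prior precision plus data precision: 1/σ_n² = 1/σ₀² + n/σ².
So 1/σ₀² = 1/1.1488 − 29/36.0 = 0.870474 − 0.805556 = 0.064918.
Hence σ₀² = 1/0.064918 ≈ 15.4.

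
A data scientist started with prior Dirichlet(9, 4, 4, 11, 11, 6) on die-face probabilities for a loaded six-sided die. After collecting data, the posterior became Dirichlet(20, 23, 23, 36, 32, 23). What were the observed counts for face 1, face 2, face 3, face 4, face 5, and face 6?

counts (11, 19, 19, 25, 21, 17)

For a Dirichlet(α) prior with multinomial counts c, the posterior is Dirichlet(α + c) componentwise.
Counts are posterior − prior componentwise: 20−9=11, 23−4=19, 23−4=19, 36−11=25, 32−11=21, 23−6=17.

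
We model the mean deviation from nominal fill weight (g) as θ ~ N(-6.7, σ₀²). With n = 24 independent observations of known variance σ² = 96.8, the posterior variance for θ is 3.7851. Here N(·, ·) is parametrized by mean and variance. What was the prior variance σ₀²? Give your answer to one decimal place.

σ₀² = 61.5

For the Normal–Normal model with known σ², precisions add: τ_n = τ₀ + n/σ².
So 1/σ₀² = 1/3.7851 − 24/96.8 = 0.264194 − 0.247934 = 0.016260.
Hence σ₀² = 1/0.016260 ≈ 61.5.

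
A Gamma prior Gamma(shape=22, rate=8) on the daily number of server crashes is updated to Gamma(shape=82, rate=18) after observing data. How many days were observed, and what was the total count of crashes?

Gamma–Poisson conjugacy: posterior shape = α + Σxᵢ, posterior rate = β + n.
Matching: Σxᵢ = 82 − 22 = 60 and n = 18 − 8 = 10.

n = 10 days with total 60 crashes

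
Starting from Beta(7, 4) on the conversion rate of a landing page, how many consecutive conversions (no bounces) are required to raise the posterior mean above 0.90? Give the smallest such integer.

k = 30

After k conversions and 0 bounces the posterior is Beta(7+k, 4), with mean (7+k)/(7+4+k).
Set (7+k)/(11+k) > 0.90 and solve: k > (0.90·11 − 7)/(1 − 0.90) = 29.000.
The smallest integer exceeding 29.000 is 30, and checking k=30: (37)/(41) = 0.9024 > 0.90.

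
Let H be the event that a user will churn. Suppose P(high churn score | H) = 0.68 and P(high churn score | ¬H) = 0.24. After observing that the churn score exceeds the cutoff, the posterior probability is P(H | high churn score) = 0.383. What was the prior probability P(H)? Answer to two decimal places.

P(H) = 0.18

In odds form, posterior odds = prior odds × likelihood ratio, so prior odds = posterior odds ÷ LR.
Posterior odds = 0.383/(1−0.383) = 0.6207. LR = 0.68/0.24 = 2.8333.
Prior odds = 0.6207/2.8333 = 0.2191, so P(H) = 0.2191/(1+0.2191) ≈ 0.18.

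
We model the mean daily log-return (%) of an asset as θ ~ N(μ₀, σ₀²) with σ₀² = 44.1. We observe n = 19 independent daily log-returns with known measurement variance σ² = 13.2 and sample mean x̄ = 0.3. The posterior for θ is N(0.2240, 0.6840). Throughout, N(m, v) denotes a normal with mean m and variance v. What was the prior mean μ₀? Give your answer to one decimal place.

μ₀ = -4.6

With known observation variance, the Normal–Normal posterior has precision τ_n = τ₀ + n/σ² and mean μ_n = (τ₀μ₀ + (n/σ²)x̄)/τ_n.
Here τ₀ = 1/44.1 = 0.022676 and τ_data = 19/13.2 = 1.439394, so τ_n = 1.462070.
Rearranging for μ₀: μ₀ = (μ_n·τ_n − τ_data·x̄)/τ₀ = (0.2240·1.462070 − 1.439394·0.3) / 0.022676 = -0.104315/0.022676 ≈ -4.6.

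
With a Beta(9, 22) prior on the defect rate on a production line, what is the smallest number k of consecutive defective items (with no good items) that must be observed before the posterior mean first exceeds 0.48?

After k defective items and 0 good items the posterior is Beta(9+k, 22), with mean (9+k)/(9+22+k).
Set (9+k)/(31+k) > 0.48 and solve: k > (0.48·31 − 9)/(1 − 0.48) = 11.308.
The smallest integer exceeding 11.308 is 12.

k = 12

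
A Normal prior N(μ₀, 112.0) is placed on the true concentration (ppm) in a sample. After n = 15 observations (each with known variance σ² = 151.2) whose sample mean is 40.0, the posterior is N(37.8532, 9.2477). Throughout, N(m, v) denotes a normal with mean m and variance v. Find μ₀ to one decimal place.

μ₀ = 14.0

With known observation variance, the Normal–Normal posterior has precision τ_n = τ₀ + n/σ² and mean μ_n = (τ₀μ₀ + (n/σ²)x̄)/τ_n.
Here τ₀ = 1/112.0 = 0.008929 and τ_data = 15/151.2 = 0.099206, so τ_n = 0.108135.
Rearranging for μ₀: μ₀ = (μ_n·τ_n − τ_data·x̄)/τ₀ = (37.8532·0.108135 − 0.099206·40.0) / 0.008929 = 0.125016/0.008929 ≈ 14.0.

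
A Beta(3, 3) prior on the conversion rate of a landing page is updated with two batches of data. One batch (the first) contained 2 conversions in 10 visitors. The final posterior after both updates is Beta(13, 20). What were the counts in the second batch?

8 conversions and 9 bounces

Sequential conjugate updates are equivalent to a single update on the pooled data, so total successes = posterior α − prior α and total failures = posterior β − prior β.
Total across both batches: 13−3=10 conversions, 20−3=17 bounces.
Subtract the first batch: 10−2=8 conversions and 17−8=9 bounces.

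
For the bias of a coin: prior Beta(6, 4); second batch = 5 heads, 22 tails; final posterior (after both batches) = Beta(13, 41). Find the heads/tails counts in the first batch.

2 heads and 15 tails

Sequential conjugate updates are equivalent to a single update on the pooled data, so total successes = posterior α − prior α and total failures = posterior β − prior β.
Total across both batches: 13−6=7 heads, 41−4=37 tails.
Subtract the second batch: 7−5=2 heads and 37−22=15 tails.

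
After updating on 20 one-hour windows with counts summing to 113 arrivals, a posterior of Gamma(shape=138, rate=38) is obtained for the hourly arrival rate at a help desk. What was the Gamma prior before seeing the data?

Gamma–Poisson conjugacy: posterior shape = α + Σxᵢ, posterior rate = β + n.
So α = 138 − 113 = 25 and β = 38 − 20 = 18.

Gamma(shape=25, rate=18)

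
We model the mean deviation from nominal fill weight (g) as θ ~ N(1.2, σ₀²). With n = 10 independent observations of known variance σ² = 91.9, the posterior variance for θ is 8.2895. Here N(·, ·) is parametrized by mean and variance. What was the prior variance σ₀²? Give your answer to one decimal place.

For the Normal–Normal model with known σ², precisions add: τ_n = τ₀ + n/σ².
So 1/σ₀² = 1/8.2895 − 10/91.9 = 0.120635 − 0.108814 = 0.011821.
Hence σ₀² = 1/0.011821 ≈ 84.6.

σ₀² = 84.6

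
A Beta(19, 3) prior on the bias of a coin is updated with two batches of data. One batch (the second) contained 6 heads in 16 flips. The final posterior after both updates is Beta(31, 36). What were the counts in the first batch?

6 heads and 23 tails

Because Beta–binomial updating is additive in the counts, the combined data contributed (α_post−α_prior, β_post−β_prior) successes and failures.
Total across both batches: 31−19=12 heads, 36−3=33 tails.
Subtract the second batch: 12−6=6 heads and 33−10=23 tails.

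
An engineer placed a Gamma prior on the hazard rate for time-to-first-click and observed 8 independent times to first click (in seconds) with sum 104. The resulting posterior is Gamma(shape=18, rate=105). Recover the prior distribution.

Gamma(shape=10, rate=1)

Gamma–exponential conjugacy: posterior shape = α + n, posterior rate = β + Σtᵢ.
So α = 18 − 8 = 10 and β = 105 − 104 = 1.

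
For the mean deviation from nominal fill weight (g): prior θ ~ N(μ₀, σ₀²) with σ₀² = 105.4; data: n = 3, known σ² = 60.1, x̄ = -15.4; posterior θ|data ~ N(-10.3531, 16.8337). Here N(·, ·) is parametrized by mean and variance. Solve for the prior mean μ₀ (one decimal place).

With known observation variance, the Normal–Normal posterior has precision τ_n = τ₀ + n/σ² and mean μ_n = (τ₀μ₀ + (n/σ²)x̄)/τ_n.
Here τ₀ = 1/105.4 = 0.009488 and τ_data = 3/60.1 = 0.049917, so τ_n = 0.059405.
Rearranging for μ₀: μ₀ = (μ_n·τ_n − τ_data·x̄)/τ₀ = (-10.3531·0.059405 − 0.049917·-15.4) / 0.009488 = 0.153696/0.009488 ≈ 16.2.

μ₀ = 16.2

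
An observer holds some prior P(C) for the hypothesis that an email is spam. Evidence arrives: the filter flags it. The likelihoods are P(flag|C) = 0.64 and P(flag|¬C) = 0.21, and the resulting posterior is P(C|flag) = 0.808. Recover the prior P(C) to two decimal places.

In odds form, posterior odds = prior odds × likelihood ratio, so prior odds = posterior odds ÷ LR.
Posterior odds = 0.808/(1−0.808) = 4.2083. LR = 0.64/0.21 = 3.0476.
Prior odds = 4.2083/3.0476 = 1.3809, so P(C) = 1.3809/(1+1.3809) ≈ 0.58.

P(C) = 0.58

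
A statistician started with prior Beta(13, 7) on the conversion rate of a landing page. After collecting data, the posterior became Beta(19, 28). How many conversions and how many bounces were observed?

6 conversions and 21 bounces

Under Beta–binomial conjugacy the posterior parameters are (α+s, β+f).
So s = 19 − 13 = 6 and f = 28 − 7 = 21.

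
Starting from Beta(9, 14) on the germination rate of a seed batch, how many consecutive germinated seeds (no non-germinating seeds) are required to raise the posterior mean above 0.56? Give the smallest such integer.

k = 9

After k germinated seeds and 0 non-germinating seeds the posterior is Beta(9+k, 14), with mean (9+k)/(9+14+k).
Set (9+k)/(23+k) > 0.56 and solve: k > (0.56·23 − 9)/(1 − 0.56) = 8.818.
The smallest integer exceeding 8.818 is 9.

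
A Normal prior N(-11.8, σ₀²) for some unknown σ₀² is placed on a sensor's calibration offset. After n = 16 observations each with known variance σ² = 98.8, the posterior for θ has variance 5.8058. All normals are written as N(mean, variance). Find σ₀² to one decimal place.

For the Normal–Normal model with known σ², precisions add: τ_n = τ₀ + n/σ².
So 1/σ₀² = 1/5.8058 − 16/98.8 = 0.172242 − 0.161943 = 0.010299.
Hence σ₀² = 1/0.010299 ≈ 97.1.

σ₀² = 97.1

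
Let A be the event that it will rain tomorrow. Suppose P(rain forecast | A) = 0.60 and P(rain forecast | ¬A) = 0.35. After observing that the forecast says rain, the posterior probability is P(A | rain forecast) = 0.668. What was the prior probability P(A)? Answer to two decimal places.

P(A) = 0.54

In odds form, posterior odds = prior odds × likelihood ratio, so prior odds = posterior odds ÷ LR.
Posterior odds = 0.668/(1−0.668) = 2.0120. LR = 0.60/0.35 = 1.7143.
Prior odds = 2.0120/1.7143 = 1.1737, so P(A) = 1.1737/(1+1.1737) ≈ 0.54.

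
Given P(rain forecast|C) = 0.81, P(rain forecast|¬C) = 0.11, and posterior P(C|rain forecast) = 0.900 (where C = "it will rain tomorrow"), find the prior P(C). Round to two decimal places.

Bayes' rule in odds form gives O(C|E) = O(C)·[P(E|C)/P(E|¬C)], hence O(C) = O(C|E)/LR.
Posterior odds = 0.900/(1−0.900) = 9.0000. LR = 0.81/0.11 = 7.3636.
Prior odds = 9.0000/7.3636 = 1.2222, so P(C) = 1.2222/(1+1.2222) ≈ 0.55.

P(C) = 0.55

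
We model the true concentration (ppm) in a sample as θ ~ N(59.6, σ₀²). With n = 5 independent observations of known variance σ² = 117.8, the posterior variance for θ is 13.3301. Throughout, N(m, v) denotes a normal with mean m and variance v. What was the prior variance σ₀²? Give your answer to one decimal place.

Posterior precision equals prior precision plus data precision: 1/σ_n² = 1/σ₀² + n/σ².
So 1/σ₀² = 1/13.3301 − 5/117.8 = 0.075018 − 0.042445 = 0.032573.
Hence σ₀² = 1/0.032573 ≈ 30.7.

σ₀² = 30.7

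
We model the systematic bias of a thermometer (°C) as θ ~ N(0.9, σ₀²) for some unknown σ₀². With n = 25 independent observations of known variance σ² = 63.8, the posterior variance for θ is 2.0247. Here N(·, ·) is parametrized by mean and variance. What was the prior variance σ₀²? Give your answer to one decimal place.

For the Normal–Normal model with known σ², precisions add: τ_n = τ₀ + n/σ².
So 1/σ₀² = 1/2.0247 − 25/63.8 = 0.493900 − 0.391850 = 0.102050.
Hence σ₀² = 1/0.102050 ≈ 9.8.

σ₀² = 9.8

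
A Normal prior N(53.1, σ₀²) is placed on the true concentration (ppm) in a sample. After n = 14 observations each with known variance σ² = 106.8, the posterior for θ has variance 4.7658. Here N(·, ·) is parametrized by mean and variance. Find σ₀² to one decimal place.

For the Normal–Normal model with known σ², precisions add: τ_n = τ₀ + n/σ².
So 1/σ₀² = 1/4.7658 − 14/106.8 = 0.209828 − 0.131086 = 0.078742.
Hence σ₀² = 1/0.078742 ≈ 12.7.

σ₀² = 12.7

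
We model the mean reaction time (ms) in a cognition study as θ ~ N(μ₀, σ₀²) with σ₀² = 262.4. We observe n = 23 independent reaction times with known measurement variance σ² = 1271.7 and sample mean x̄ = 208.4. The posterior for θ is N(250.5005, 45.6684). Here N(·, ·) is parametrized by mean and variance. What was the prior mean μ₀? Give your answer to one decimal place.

With known observation variance, the Normal–Normal posterior has precision τ_n = τ₀ + n/σ² and mean μ_n = (τ₀μ₀ + (n/σ²)x̄)/τ_n.
Here τ₀ = 1/262.4 = 0.003811 and τ_data = 23/1271.7 = 0.018086, so τ_n = 0.021897.
Rearranging for μ₀: μ₀ = (μ_n·τ_n − τ_data·x̄)/τ₀ = (250.5005·0.021897 − 0.018086·208.4) / 0.003811 = 1.716087/0.003811 ≈ 450.3.

μ₀ = 450.3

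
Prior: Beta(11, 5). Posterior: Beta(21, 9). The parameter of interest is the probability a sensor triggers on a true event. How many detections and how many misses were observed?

10 detections and 4 misses

Beta is conjugate to the binomial likelihood: posterior = Beta(a+s, b+f).
Match parameters: s=21−11=10, f=9−5=4.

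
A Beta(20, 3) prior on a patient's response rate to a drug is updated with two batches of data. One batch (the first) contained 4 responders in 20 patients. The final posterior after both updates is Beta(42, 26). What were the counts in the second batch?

Because Beta–binomial updating is additive in the counts, the combined data contributed (α_post−α_prior, β_post−β_prior) successes and failures.
Total across both batches: 42−20=22 responders, 26−3=23 non-responders.
Subtract the first batch: 22−4=18 responders and 23−16=7 non-responders.

18 responders and 7 non-responders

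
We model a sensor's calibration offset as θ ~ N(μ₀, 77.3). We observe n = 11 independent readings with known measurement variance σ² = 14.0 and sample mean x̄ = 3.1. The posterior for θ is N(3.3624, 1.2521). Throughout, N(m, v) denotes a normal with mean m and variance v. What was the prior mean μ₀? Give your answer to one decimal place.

μ₀ = 19.3

With known observation variance, the Normal–Normal posterior has precision τ_n = τ₀ + n/σ² and mean μ_n = (τ₀μ₀ + (n/σ²)x̄)/τ_n.
Here τ₀ = 1/77.3 = 0.012937 and τ_data = 11/14.0 = 0.785714, so τ_n = 0.798651.
Rearranging for μ₀: μ₀ = (μ_n·τ_n − τ_data·x̄)/τ₀ = (3.3624·0.798651 − 0.785714·3.1) / 0.012937 = 0.249671/0.012937 ≈ 19.3.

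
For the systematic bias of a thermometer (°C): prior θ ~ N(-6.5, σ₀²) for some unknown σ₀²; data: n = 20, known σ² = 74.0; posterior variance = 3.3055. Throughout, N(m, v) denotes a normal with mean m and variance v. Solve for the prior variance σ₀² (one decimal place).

σ₀² = 31.0

Posterior precision equals prior precision plus data precision: 1/σ_n² = 1/σ₀² + n/σ².
So 1/σ₀² = 1/3.3055 − 20/74.0 = 0.302526 − 0.270270 = 0.032256.
Hence σ₀² = 1/0.032256 ≈ 31.0.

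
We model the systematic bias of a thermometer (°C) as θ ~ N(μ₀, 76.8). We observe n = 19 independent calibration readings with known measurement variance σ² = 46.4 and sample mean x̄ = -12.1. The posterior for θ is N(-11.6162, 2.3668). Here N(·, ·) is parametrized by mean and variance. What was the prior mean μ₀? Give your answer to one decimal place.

μ₀ = 3.6

With known observation variance, the Normal–Normal posterior has precision τ_n = τ₀ + n/σ² and mean μ_n = (τ₀μ₀ + (n/σ²)x̄)/τ_n.
Here τ₀ = 1/76.8 = 0.013021 and τ_data = 19/46.4 = 0.409483, so τ_n = 0.422504.
Rearranging for μ₀: μ₀ = (μ_n·τ_n − τ_data·x̄)/τ₀ = (-11.6162·0.422504 − 0.409483·-12.1) / 0.013021 = 0.046853/0.013021 ≈ 3.6.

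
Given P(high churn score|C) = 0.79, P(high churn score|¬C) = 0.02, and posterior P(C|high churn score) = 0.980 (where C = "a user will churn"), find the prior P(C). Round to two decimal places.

In odds form, posterior odds = prior odds × likelihood ratio, so prior odds = posterior odds ÷ LR.
Posterior odds = 0.980/(1−0.980) = 49.0000. LR = 0.79/0.02 = 39.5000.
Prior odds = 49.0000/39.5000 = 1.2405, so P(C) = 1.2405/(1+1.2405) ≈ 0.55.

P(C) = 0.55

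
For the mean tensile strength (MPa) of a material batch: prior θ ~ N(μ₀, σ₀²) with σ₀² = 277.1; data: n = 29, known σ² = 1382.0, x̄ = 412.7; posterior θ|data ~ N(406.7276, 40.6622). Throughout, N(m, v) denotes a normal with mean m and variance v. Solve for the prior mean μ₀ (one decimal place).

μ₀ = 372.0

The posterior mean is a precision-weighted average: μ_n = (τ₀μ₀ + τ_data·x̄)/(τ₀+τ_data), with τ₀=1/σ₀² and τ_data=n/σ².
Here τ₀ = 1/277.1 = 0.003609 and τ_data = 29/1382.0 = 0.020984, so τ_n = 0.024593.
Rearranging for μ₀: μ₀ = (μ_n·τ_n − τ_data·x̄)/τ₀ = (406.7276·0.024593 − 0.020984·412.7) / 0.003609 = 1.342555/0.003609 ≈ 372.0.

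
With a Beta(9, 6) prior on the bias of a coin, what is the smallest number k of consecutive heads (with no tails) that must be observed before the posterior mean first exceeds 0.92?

After k heads and 0 tails the posterior is Beta(9+k, 6), with mean (9+k)/(9+6+k).
Set (9+k)/(15+k) > 0.92 and solve: k > (0.92·15 − 9)/(1 − 0.92) = 60.000.
The smallest integer exceeding 60.000 is 61.

k = 61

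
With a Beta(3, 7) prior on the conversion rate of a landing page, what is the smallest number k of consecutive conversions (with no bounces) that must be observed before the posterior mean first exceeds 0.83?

k = 32

After k conversions and 0 bounces the posterior is Beta(3+k, 7), with mean (3+k)/(3+7+k).
Set (3+k)/(10+k) > 0.83 and solve: k > (0.83·10 − 3)/(1 − 0.83) = 31.176.
The smallest integer exceeding 31.176 is 32.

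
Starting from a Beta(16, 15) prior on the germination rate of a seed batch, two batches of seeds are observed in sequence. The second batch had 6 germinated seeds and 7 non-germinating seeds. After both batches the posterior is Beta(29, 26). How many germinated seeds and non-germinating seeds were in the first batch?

Because Beta–binomial updating is additive in the counts, the combined data contributed (α_post−α_prior, β_post−β_prior) successes and failures.
Total across both batches: 29−16=13 germinated seeds, 26−15=11 non-germinating seeds.
Subtract the second batch: 13−6=7 germinated seeds and 11−7=4 non-germinating seeds.

7 germinated seeds and 4 non-germinating seeds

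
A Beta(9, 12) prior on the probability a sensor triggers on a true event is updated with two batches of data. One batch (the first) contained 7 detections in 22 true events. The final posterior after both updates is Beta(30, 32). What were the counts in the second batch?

14 detections and 5 misses

Sequential conjugate updates are equivalent to a single update on the pooled data, so total successes = posterior α − prior α and total failures = posterior β − prior β.
Total across both batches: 30−9=21 detections, 32−12=20 misses.
Subtract the first batch: 21−7=14 detections and 20−15=5 misses.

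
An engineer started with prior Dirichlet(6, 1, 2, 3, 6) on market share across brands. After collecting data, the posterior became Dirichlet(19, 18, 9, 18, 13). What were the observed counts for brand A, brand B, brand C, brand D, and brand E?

For a Dirichlet(α) prior with multinomial counts c, the posterior is Dirichlet(α + c) componentwise.
Counts are posterior − prior componentwise: 19−6=13, 18−1=17, 9−2=7, 18−3=15, 13−6=7.

counts (13, 17, 7, 15, 7)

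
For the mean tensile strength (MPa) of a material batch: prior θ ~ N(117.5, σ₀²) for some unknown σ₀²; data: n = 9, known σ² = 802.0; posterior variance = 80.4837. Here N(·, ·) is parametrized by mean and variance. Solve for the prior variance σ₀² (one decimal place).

σ₀² = 831.3

For the Normal–Normal model with known σ², precisions add: τ_n = τ₀ + n/σ².
So 1/σ₀² = 1/80.4837 − 9/802.0 = 0.012425 − 0.011222 = 0.001203.
Hence σ₀² = 1/0.001203 ≈ 831.3.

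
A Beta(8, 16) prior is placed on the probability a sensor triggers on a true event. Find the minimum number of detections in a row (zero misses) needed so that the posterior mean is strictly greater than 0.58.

k = 15

After k detections and 0 misses the posterior is Beta(8+k, 16), with mean (8+k)/(8+16+k).
Set (8+k)/(24+k) > 0.58 and solve: k > (0.58·24 − 8)/(1 − 0.58) = 14.095.
The smallest integer exceeding 14.095 is 15, and checking k=15: (23)/(39) = 0.5897 > 0.58.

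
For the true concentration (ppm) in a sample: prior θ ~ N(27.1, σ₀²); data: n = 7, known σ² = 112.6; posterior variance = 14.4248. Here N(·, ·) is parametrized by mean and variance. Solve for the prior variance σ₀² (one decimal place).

σ₀² = 139.7

Posterior precision equals prior precision plus data precision: 1/σ_n² = 1/σ₀² + n/σ².
So 1/σ₀² = 1/14.4248 − 7/112.6 = 0.069325 − 0.062167 = 0.007158.
Hence σ₀² = 1/0.007158 ≈ 139.7.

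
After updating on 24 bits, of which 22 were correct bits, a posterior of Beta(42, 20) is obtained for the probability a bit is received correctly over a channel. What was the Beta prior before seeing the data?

Beta(20, 18)

Under Beta–binomial conjugacy the posterior parameters are (α+s, β+f).
Subtract the data counts: 42−22=20, 20−2=18.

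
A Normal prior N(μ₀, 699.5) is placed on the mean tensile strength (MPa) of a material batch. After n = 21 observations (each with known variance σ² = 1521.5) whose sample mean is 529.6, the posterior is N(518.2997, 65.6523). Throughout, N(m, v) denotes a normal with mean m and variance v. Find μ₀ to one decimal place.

μ₀ = 409.2

With known observation variance, the Normal–Normal posterior has precision τ_n = τ₀ + n/σ² and mean μ_n = (τ₀μ₀ + (n/σ²)x̄)/τ_n.
Here τ₀ = 1/699.5 = 0.001430 and τ_data = 21/1521.5 = 0.013802, so τ_n = 0.015232.
Rearranging for μ₀: μ₀ = (μ_n·τ_n − τ_data·x̄)/τ₀ = (518.2997·0.015232 − 0.013802·529.6) / 0.001430 = 0.585202/0.001430 ≈ 409.2.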